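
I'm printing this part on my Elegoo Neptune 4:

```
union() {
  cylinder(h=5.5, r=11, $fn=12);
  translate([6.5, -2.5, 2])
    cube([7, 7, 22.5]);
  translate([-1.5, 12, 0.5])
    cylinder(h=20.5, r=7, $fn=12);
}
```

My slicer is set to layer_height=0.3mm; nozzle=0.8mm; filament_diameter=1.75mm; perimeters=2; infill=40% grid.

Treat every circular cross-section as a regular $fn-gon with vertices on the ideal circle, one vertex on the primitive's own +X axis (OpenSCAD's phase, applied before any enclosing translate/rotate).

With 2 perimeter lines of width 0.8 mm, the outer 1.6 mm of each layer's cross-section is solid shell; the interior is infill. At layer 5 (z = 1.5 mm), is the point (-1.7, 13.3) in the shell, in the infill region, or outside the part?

At z = 1.5 mm: the cylinder: section is a regular 12-gon, circumradius r=11; the cube at (6.5, -2.5) is absent (z outside [2, 24.5]); the cylinder at (-1.5, 12): section is a regular 12-gon, circumradius r=7; Taking the union: the regions partially overlap (shared area 46.56 mm²), so overlapping operands fuse into one piece — 1 connected region. Overall, the cross-section is a single solid region. The nearest boundary edge runs (-5.00, 18.06)→(-1.50, 19.00); distance from the point to it = 5.45 mm. The point is inside the cross-section and 5.45 mm from the nearest boundary — more than the 1.6 mm shell width (2 × 0.8), so it's in the infill interior.

infill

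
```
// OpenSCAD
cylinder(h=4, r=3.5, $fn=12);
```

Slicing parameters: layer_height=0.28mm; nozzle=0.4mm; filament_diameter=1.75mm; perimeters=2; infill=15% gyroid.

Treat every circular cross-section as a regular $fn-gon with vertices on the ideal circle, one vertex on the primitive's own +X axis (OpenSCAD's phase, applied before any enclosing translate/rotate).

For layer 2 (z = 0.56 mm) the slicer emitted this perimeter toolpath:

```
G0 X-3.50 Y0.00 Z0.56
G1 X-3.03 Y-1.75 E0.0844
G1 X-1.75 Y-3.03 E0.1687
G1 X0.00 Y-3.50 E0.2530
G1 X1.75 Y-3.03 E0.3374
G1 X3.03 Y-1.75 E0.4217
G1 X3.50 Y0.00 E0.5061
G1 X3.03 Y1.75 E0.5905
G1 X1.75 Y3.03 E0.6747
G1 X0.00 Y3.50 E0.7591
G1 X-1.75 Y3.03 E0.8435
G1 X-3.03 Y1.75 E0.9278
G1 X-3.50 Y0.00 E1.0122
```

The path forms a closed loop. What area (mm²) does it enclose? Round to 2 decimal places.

Apply the shoelace formula to the sequence of (X, Y) vertices; enclosed area = 36.74 mm².

36.74 mm²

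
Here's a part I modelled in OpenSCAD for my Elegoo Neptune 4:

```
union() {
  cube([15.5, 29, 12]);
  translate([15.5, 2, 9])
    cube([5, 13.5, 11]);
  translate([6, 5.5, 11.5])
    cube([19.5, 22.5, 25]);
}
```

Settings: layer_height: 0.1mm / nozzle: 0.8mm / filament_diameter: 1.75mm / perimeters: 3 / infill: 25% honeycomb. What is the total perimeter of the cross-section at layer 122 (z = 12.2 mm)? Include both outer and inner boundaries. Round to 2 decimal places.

At z = 12.2 mm: the cube is not intersected at this z (z outside [0, 12]); the 5×13.5 cube at (15.5, 2) contributes its full rectangle (perimeter 37.00 mm); the cube at (6, 5.5) is present — its section is the full 19.5×22.5 rectangle (perimeter 84.00 mm); Merging all regions: the regions partially overlap (shared area 50.00 mm²), so the edge portions inside another operand are dropped and the merged outline is re-measured after clipping — boundary = 91.00 mm. Overall, the cross-section is a single solid region. Total boundary length (outer) = 91.00 mm.

91.00 mm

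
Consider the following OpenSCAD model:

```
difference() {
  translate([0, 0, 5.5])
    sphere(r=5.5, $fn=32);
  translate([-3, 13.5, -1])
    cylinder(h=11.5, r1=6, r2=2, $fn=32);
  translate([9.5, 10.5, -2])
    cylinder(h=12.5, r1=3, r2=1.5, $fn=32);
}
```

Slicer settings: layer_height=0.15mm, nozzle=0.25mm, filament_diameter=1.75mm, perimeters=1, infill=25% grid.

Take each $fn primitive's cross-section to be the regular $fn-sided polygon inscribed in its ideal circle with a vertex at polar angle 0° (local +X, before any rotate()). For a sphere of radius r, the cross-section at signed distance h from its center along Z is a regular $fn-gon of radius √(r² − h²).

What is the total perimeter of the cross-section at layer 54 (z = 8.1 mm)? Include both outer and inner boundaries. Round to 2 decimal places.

30.40 mm

At z = 8.1 mm: the r=5.5 sphere slices to a regular 32-gon of circumradius 4.847 (√(r²−h²) with h=2.6 from center) (perimeter = 2·32·4.847·sin(180°/32) = 30.40 mm); the cone at (-3, 13.5) contributes a regular 32-gon of circumradius 2.835 (interpolated between r1=6 and r2=2 at t=0.791) (perimeter = 2·32·2.835·sin(180°/32) = 17.78 mm); the cone at (9.5, 10.5) (r1=3→r2=1.5) has section circumradius 1.788 here — a regular 32-gon (perimeter = 2·32·1.788·sin(180°/32) = 11.22 mm); After the difference (first − rest): starting from the r=5.5 sphere, the cone at (-3, 13.5) misses the remaining region (no effect); the cone at (9.5, 10.5) misses the remaining region (no effect) — boundary = 30.40 mm. Overall, the cross-section is a single solid region. Total boundary length (outer) = 30.40 mm.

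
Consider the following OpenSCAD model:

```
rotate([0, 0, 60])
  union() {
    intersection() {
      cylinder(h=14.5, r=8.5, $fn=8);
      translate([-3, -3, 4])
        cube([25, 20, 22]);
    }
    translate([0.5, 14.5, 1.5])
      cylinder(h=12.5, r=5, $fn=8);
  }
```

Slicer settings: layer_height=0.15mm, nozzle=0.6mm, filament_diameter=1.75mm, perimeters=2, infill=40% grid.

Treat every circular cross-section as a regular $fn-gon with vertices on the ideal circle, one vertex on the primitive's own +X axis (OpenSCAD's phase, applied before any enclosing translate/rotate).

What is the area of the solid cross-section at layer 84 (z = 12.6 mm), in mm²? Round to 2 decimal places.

178.07 mm²

At z = 12.6 mm: the r=8.5 cylinder gives a regular 8-gon of circumradius 8.5 (constant along its height) (area = (8/2)·8.500²·sin(360°/8) = 204.35 mm²); the cube at (-3, -3) (footprint 25×20) is included at this height (area 500.00 mm²); After intersecting: the 25×20 cube at (-3, -3) partially overlaps the r=8.5 cylinder; clipping to the common part keeps 107.36 mm² — area = 107.36 mm²; the cylinder at (0.5, 14.5): section is a regular 8-gon, circumradius r=5 (area = (8/2)·5.000²·sin(360°/8) = 70.71 mm²); Taking the union: the 2 present regions are separate (no shared area or edge), so areas and boundary lengths simply add and each stays a separate island — area = 178.07 mm²; (rotated 60° about Z; rotation is an isometry so areas/perimeters/island counts are preserved). Overall, the cross-section has 2 separate islands. Net area = 178.07 mm².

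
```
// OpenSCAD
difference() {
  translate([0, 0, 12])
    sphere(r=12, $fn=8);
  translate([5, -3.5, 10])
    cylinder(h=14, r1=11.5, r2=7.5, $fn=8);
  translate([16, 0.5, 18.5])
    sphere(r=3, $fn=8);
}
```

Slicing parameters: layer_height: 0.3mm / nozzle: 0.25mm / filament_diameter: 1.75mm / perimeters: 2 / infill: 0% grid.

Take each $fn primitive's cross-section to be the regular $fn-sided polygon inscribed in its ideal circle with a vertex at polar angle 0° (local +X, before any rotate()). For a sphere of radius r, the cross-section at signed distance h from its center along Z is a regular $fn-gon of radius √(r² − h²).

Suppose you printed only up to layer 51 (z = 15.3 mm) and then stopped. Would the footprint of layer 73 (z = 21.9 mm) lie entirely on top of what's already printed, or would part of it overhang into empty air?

Compare the two slices. At z = 15.3: the r=12 sphere contributes a regular 8-gon of circumradius √(12²−3.3²) = 11.537 (area = (8/2)·11.537²·sin(360°/8) = 376.49 mm²); the cone at (5, -3.5) contributes a regular 8-gon of circumradius 9.986 (interpolated between r1=11.5 and r2=7.5 at t=0.379) (area = (8/2)·9.986²·sin(360°/8) = 282.04 mm²); the sphere at (16, 0.5) is not intersected at this z (|z−center|=3.200 > r=3); Subtracting the remaining from the first: starting from the r=12 sphere (376.49 mm²), the cone at (5, -3.5) partially overlaps it — only the 202.86 mm² overlap (of its 282.04 mm²) is removed, clipping the outline — area = 173.63 mm². At z = 21.9: the sphere: section is a regular 8-gon, circumradius = √(r²−h²) = √(12²−9.9²) = 6.782 (area = (8/2)·6.782²·sin(360°/8) = 130.08 mm²); the cone at (5, -3.5) contributes a regular 8-gon of circumradius 8.100 (interpolated between r1=11.5 and r2=7.5 at t=0.850) (area = (8/2)·8.100²·sin(360°/8) = 185.57 mm²); the sphere at (16, 0.5) is absent (|z−center|=3.400 > r=3); Subtracting the remaining from the first: starting from the r=12 sphere (130.08 mm²), the cone at (5, -3.5) partially overlaps it — only the 72.41 mm² overlap (of its 185.57 mm²) is removed, clipping the outline — area = 57.67 mm². Checking containment: at z = 21.9 the cross-section extends beyond the z = 15.3 cross-section by about 25.85 mm².

part overhangs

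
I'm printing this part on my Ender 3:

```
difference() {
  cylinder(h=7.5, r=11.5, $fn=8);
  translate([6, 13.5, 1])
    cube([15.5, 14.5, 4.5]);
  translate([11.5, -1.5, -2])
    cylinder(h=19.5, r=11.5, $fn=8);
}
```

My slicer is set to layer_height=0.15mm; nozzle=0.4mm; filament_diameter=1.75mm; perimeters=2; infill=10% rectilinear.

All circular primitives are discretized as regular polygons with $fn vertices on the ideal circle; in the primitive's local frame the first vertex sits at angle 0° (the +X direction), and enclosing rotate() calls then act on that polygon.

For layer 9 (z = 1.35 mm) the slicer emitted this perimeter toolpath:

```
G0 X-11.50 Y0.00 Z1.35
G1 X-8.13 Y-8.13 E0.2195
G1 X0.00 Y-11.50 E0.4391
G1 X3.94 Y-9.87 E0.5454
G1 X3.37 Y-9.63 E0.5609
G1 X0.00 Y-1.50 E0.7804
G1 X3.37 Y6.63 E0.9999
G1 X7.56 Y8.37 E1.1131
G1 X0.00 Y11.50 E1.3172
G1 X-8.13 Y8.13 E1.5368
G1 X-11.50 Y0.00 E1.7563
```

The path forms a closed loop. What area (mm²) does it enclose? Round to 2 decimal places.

239.82 mm²

Apply the shoelace formula to the sequence of (X, Y) vertices; enclosed area = 239.82 mm².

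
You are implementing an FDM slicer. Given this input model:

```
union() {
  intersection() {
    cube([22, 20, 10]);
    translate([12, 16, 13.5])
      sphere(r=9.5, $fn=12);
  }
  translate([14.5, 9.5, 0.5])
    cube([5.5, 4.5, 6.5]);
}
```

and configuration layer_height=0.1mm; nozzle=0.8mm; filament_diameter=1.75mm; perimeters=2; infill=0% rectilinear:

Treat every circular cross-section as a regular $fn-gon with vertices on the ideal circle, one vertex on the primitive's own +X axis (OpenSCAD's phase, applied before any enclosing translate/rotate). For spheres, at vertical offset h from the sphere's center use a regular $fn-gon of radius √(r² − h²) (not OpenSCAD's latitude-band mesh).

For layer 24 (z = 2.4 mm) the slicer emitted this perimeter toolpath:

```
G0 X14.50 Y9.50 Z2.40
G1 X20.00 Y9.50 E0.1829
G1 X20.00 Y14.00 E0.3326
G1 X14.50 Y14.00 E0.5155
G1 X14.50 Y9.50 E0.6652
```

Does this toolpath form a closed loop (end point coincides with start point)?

yes

Start point (G0): (14.50, 9.50). End point (last G1): the path returns to the start — closed.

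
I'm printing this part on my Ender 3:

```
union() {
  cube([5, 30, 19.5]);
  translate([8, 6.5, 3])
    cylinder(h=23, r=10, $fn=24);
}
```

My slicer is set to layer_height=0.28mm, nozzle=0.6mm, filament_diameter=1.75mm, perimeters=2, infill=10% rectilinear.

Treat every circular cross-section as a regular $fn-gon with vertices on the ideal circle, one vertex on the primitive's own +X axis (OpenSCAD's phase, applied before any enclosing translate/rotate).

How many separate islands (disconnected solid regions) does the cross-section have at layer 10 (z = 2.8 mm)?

At z = 2.8 mm: the cube (footprint 5×30) is included at this height; the cylinder at (8, 6.5) does not reach this height (z outside [3, 26]); Combining (union): only the 5×30 cube is present, so the union is just that shape — 1 connected region. Overall, the cross-section is a single solid region. Island count = 1.

1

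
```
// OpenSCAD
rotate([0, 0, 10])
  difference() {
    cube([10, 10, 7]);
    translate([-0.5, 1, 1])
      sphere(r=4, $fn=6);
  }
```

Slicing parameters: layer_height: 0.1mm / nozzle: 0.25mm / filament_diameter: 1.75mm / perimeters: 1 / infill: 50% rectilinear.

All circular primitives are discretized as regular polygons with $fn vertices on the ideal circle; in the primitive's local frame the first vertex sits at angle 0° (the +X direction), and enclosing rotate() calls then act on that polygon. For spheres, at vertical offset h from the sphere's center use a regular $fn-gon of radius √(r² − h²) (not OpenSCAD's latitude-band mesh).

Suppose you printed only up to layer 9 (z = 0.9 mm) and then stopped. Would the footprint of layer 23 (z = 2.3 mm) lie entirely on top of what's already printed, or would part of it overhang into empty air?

Compare the two slices. At z = 0.9: the cube is present — its section is the full 10×10 rectangle (area 100.00 mm²); the r=4 sphere at (-0.5, 1) contributes a regular 6-gon of circumradius √(4²−0.1²) = 3.999 (area = (6/2)·3.999²·sin(360°/6) = 41.54 mm²); Subtracting the remaining from the first: starting from the 10×10 cube (100.00 mm²), the r=4 sphere at (-0.5, 1) partially overlaps it — only the 11.86 mm² overlap (of its 41.54 mm²) is removed, clipping the outline — area = 88.14 mm²; (whole slice rotated 10° about Z — lengths, areas and connectivity unchanged). At z = 2.3: the cube (footprint 10×10) is included at this height (area 100.00 mm²); the sphere at (-0.5, 1): section is a regular 6-gon, circumradius = √(r²−h²) = √(4²−1.3²) = 3.783 (area = (6/2)·3.783²·sin(360°/6) = 37.18 mm²); Taking the first minus the rest: starting from the 10×10 cube (100.00 mm²), the r=4 sphere at (-0.5, 1) partially overlaps it — only the 10.65 mm² overlap (of its 37.18 mm²) is removed, clipping the outline — area = 89.35 mm²; (rotated 10° about Z; rotation is an isometry so areas/perimeters/island counts are preserved). Checking containment: at z = 2.3 the cross-section extends beyond the z = 0.9 cross-section by about 1.21 mm².

part overhangs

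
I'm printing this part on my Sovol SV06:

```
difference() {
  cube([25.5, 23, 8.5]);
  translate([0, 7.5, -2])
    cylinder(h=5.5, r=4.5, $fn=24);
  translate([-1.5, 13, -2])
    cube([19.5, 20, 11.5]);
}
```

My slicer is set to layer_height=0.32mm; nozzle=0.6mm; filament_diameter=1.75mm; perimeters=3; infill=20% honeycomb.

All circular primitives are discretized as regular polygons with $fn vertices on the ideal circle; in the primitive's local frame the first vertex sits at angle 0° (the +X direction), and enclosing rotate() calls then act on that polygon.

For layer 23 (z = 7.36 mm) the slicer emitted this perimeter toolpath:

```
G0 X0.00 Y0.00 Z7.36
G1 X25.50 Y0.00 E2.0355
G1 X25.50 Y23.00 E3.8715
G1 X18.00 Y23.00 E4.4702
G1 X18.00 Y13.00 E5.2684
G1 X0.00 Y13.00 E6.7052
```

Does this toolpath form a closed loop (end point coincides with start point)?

Start point (G0): (0.00, 0.00). End point (last G1): the path does not return to the start — open.

no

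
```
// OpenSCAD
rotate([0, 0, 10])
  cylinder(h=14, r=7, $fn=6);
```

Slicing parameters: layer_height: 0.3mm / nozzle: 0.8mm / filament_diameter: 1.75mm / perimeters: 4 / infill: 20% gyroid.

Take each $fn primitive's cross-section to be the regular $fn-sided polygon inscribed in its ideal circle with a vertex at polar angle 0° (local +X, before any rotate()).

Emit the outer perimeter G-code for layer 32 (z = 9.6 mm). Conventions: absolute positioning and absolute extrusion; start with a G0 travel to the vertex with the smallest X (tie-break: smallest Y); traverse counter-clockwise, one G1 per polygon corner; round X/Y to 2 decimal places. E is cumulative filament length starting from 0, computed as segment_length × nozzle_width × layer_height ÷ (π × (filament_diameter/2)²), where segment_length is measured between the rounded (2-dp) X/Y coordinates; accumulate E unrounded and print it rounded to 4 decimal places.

G0 X-6.89 Y-1.22 Z9.60
G1 X-2.39 Y-6.58 E0.6983
G1 X4.50 Y-5.36 E1.3965
G1 X6.89 Y1.22 E2.0950
G1 X2.39 Y6.58 E2.7933
G1 X-4.50 Y5.36 E3.4915
G1 X-6.89 Y-1.22 E4.1900

At z = 9.6 mm: the r=7 cylinder gives a regular 6-gon of circumradius 7 (constant along its height); (whole slice rotated 10° about Z — lengths, areas and connectivity unchanged). The outline is a single polygon with 6 vertices. Extrusion per mm of travel: 0.8 × 0.3 / (π × 0.875²) = 0.099780. Accumulating E over each segment gives final E = 4.1900.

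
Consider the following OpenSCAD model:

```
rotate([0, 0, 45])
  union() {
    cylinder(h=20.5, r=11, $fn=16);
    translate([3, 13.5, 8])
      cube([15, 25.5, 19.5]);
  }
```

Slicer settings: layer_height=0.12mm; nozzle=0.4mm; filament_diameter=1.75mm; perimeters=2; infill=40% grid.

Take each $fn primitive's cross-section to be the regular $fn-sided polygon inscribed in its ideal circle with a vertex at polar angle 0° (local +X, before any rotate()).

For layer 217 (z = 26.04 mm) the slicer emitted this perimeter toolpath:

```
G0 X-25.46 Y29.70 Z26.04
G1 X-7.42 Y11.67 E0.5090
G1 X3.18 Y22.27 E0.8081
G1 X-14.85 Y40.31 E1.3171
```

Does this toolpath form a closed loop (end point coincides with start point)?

Start point (G0): (-25.46, 29.70). End point (last G1): the path does not return to the start — open.

no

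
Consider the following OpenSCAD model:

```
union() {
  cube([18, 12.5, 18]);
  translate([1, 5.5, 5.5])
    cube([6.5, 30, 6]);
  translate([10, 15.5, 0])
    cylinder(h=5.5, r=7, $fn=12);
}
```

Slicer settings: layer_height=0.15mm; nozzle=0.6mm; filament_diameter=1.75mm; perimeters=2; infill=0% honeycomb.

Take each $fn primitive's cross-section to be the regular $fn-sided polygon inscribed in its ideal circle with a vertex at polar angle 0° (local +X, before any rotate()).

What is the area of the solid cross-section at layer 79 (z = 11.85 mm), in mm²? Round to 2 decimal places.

At z = 11.85 mm: the cube is present — its section is the full 18×12.5 rectangle (area 225.00 mm²); the cube at (1, 5.5) is not intersected at this z (z outside [5.5, 11.5]); the cylinder at (10, 15.5) is absent (z outside [0, 5.5]); Merging all regions: only the 18×12.5 cube is present, so the union is just that shape — area = 225.00 mm². Overall, the cross-section is a single solid region. Net area = 225.00 mm².

225.00 mm²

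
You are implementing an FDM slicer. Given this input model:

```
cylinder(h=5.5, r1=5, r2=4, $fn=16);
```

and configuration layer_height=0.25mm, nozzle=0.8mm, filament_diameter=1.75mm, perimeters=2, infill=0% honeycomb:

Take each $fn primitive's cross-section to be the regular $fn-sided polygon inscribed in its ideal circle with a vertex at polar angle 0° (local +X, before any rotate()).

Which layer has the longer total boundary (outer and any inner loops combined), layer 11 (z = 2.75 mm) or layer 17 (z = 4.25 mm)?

layer 11 (z = 2.75 mm)

Layer 11 (z = 2.75): the cone contributes a regular 16-gon of circumradius 4.500 (interpolated between r1=5 and r2=4 at t=0.500) (perimeter = 2·16·4.500·sin(180°/16) = 28.09 mm). So its perimeter = 28.09 mm. Layer 17 (z = 4.25): the cone: at t=0.773 of its height the radius interpolates to r₁+(r₂−r₁)t = 4.227, giving a regular 16-gon of that circumradius (perimeter = 2·16·4.227·sin(180°/16) = 26.39 mm). So its perimeter = 26.39 mm. Layer 11 is larger (28.09 vs 26.39 mm).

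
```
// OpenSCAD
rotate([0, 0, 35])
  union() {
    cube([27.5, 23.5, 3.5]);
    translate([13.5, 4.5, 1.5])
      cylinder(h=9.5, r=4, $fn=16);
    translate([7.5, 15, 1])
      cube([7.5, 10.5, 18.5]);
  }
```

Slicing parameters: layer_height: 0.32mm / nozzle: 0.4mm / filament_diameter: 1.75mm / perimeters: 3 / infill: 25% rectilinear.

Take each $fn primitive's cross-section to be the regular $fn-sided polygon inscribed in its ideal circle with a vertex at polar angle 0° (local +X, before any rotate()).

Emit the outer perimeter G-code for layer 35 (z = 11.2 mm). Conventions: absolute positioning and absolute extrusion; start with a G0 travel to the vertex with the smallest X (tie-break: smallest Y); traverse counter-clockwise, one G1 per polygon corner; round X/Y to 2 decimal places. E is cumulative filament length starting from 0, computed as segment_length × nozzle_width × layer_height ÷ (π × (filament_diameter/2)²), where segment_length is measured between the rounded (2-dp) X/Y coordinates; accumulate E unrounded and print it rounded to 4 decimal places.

G0 X-8.48 Y25.19 Z11.20
G1 X-2.46 Y16.59 E0.5586
G1 X3.68 Y20.89 E0.9576
G1 X-2.34 Y29.49 E1.5162
G1 X-8.48 Y25.19 E1.9151

At z = 11.2 mm: the cube is not intersected at this z (z outside [0, 3.5]); the cylinder at (13.5, 4.5) is not intersected at this z (z outside [1.5, 11]); the cube at (7.5, 15) is present — its section is the full 7.5×10.5 rectangle; Merging all regions: only the 7.5×10.5 cube at (7.5, 15) is present, so the union is just that shape — 1 connected region; (rotated 35° about Z; rotation is an isometry so areas/perimeters/island counts are preserved). The outline is a single polygon with 4 vertices. Extrusion per mm of travel: 0.4 × 0.32 / (π × 0.875²) = 0.053216. Accumulating E over each segment gives final E = 1.9151.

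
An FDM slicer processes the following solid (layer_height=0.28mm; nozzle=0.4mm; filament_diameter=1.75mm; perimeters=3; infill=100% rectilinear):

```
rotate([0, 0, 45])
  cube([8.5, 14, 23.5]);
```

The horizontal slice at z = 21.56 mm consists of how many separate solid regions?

At z = 21.56 mm: the 8.5×14 cube contributes its full rectangle; (whole slice rotated 45° about Z — lengths, areas and connectivity unchanged). The result has 1 disconnected region.

1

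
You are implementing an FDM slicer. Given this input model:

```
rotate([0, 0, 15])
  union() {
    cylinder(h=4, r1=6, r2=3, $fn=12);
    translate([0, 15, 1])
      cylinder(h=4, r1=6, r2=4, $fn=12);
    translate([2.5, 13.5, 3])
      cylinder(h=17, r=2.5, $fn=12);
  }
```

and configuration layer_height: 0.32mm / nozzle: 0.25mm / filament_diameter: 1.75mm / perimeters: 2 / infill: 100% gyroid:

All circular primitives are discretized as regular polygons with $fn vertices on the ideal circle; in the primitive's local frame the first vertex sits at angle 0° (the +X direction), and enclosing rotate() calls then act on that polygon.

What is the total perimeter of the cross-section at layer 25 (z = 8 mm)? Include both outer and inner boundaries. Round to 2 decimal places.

At z = 8 mm: the cone is absent (z outside [0, 4]); the cone at (0, 15) is not intersected at this z (z outside [1, 5]); the r=2.5 cylinder at (2.5, 13.5) contributes a regular 12-gon of circumradius 2.5 (perimeter = 2·12·2.500·sin(180°/12) = 15.53 mm); Merging all regions: only the r=2.5 cylinder at (2.5, 13.5) is present, so the union is just that shape — boundary = 15.53 mm; (whole slice rotated 15° about Z — lengths, areas and connectivity unchanged). Overall, the cross-section is a single solid region. Total boundary length (outer) = 15.53 mm.

15.53 mm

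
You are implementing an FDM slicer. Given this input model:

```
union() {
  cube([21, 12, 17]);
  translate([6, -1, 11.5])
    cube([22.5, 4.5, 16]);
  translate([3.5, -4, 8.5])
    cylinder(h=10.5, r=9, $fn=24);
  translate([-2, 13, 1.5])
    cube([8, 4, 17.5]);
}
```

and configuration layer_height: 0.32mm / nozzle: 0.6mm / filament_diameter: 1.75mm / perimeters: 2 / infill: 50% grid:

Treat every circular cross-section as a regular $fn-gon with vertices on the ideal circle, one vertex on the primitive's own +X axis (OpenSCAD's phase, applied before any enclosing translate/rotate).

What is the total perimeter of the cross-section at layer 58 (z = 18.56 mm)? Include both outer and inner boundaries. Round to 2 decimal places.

At z = 18.56 mm: the cube does not reach this height (z outside [0, 17]); the 22.5×4.5 cube at (6, -1) contributes its full rectangle (perimeter 54.00 mm); the r=9 cylinder at (3.5, -4) gives a regular 24-gon of circumradius 9 (constant along its height) (perimeter = 2·24·9.000·sin(180°/24) = 56.39 mm); the 8×4 cube at (-2, 13) contributes its full rectangle (perimeter 24.00 mm); Merging all regions: the regions partially overlap (shared area 20.49 mm²), so the edge portions inside another operand are dropped and the merged outline is re-measured after clipping — boundary = 115.75 mm. Overall, the cross-section has 2 separate islands. Total boundary length (outer) = 115.75 mm.

115.75 mm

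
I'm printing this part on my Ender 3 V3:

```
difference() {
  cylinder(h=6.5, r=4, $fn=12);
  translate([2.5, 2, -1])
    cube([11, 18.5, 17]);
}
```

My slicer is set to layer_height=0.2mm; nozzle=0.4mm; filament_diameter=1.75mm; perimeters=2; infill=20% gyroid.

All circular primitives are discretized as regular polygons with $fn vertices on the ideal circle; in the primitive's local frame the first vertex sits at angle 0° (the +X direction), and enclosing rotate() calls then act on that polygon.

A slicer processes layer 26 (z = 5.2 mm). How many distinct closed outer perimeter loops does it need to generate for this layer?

At z = 5.2 mm: the r=4 cylinder contributes a regular 12-gon of circumradius 4; the 11×18.5 cube at (2.5, 2) contributes its full rectangle; Subtracting the remaining from the first: starting from the r=4 cylinder, the 11×18.5 cube at (2.5, 2) partially overlaps it — only the 0.46 mm² overlap (of its 203.50 mm²) is removed, clipping the outline — 1 connected region. The result has 1 disconnected region.

1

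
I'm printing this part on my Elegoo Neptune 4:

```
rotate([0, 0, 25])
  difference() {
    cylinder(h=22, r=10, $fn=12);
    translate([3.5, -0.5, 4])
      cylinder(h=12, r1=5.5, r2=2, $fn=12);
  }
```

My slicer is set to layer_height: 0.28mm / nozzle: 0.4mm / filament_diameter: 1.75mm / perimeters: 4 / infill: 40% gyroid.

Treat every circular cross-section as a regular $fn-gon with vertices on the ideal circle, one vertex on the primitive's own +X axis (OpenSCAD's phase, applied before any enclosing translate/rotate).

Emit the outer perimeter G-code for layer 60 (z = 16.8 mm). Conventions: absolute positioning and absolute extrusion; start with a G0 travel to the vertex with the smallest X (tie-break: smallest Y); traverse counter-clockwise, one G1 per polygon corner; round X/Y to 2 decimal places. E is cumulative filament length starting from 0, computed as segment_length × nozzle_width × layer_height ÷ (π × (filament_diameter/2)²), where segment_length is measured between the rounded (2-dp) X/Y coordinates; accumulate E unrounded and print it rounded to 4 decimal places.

At z = 16.8 mm: the cylinder: section is a regular 12-gon, circumradius r=10; the cone at (3.5, -0.5) is absent (z outside [4, 16]); Subtracting the remaining from the first: none of the subtracted shapes is present at this height, so the r=10 cylinder is unchanged — 1 connected region; (whole slice rotated 25° about Z — lengths, areas and connectivity unchanged). The outline is a single polygon with 12 vertices. Extrusion per mm of travel: 0.4 × 0.28 / (π × 0.875²) = 0.046564. Accumulating E over each segment gives final E = 2.8922.

G0 X-9.96 Y0.87 Z16.80
G1 X-9.06 Y-4.23 E0.2411
G1 X-5.74 Y-8.19 E0.4818
G1 X-0.87 Y-9.96 E0.7231
G1 X4.23 Y-9.06 E0.9642
G1 X8.19 Y-5.74 E1.2048
G1 X9.96 Y-0.87 E1.4461
G1 X9.06 Y4.23 E1.6873
G1 X5.74 Y8.19 E1.9279
G1 X0.87 Y9.96 E2.1692
G1 X-4.23 Y9.06 E2.4103
G1 X-8.19 Y5.74 E2.6509
G1 X-9.96 Y0.87 E2.8922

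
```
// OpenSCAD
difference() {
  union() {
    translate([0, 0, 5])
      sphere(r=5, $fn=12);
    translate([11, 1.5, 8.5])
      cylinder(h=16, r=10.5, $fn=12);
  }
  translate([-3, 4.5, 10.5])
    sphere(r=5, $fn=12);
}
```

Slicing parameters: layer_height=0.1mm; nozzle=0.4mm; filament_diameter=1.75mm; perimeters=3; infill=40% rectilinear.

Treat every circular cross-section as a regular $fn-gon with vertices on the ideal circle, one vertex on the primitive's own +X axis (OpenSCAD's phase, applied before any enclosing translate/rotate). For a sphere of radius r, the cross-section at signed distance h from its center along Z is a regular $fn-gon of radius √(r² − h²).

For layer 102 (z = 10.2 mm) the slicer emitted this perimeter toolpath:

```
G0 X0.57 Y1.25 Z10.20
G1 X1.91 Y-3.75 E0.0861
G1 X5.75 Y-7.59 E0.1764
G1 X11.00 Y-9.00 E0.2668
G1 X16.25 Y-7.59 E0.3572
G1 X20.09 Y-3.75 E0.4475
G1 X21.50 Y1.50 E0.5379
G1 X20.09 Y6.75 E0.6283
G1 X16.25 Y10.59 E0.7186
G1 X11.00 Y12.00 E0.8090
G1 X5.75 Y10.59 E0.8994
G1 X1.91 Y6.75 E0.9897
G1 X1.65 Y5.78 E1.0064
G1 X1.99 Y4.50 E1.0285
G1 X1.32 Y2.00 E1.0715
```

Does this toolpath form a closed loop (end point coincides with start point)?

Start point (G0): (0.57, 1.25). End point (last G1): the path does not return to the start — open.

no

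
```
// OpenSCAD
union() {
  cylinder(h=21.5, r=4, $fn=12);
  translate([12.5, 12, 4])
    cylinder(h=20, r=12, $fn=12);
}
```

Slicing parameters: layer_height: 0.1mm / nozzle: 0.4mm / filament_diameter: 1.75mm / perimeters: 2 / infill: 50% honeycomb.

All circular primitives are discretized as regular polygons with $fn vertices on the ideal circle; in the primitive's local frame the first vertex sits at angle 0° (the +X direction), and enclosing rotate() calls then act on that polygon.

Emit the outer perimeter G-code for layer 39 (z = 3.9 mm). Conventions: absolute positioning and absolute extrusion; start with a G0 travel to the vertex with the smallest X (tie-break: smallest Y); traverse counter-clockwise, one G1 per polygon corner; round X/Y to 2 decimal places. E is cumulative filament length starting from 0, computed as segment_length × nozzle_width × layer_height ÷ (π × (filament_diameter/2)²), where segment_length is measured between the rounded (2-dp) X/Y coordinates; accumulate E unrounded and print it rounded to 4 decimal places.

G0 X-4.00 Y0.00 Z3.90
G1 X-3.46 Y-2.00 E0.0345
G1 X-2.00 Y-3.46 E0.0688
G1 X0.00 Y-4.00 E0.1032
G1 X2.00 Y-3.46 E0.1377
G1 X3.46 Y-2.00 E0.1720
G1 X4.00 Y0.00 E0.2065
G1 X3.46 Y2.00 E0.2409
G1 X2.00 Y3.46 E0.2753
G1 X0.00 Y4.00 E0.3097
G1 X-2.00 Y3.46 E0.3442
G1 X-3.46 Y2.00 E0.3785
G1 X-4.00 Y0.00 E0.4130

At z = 3.9 mm: the cylinder: section is a regular 12-gon, circumradius r=4; the cylinder at (12.5, 12) does not reach this height (z outside [4, 24]); Merging all regions: only the r=4 cylinder is present, so the union is just that shape — 1 connected region. The outline is a single polygon with 12 vertices. Extrusion per mm of travel: 0.4 × 0.1 / (π × 0.875²) = 0.016630. Accumulating E over each segment gives final E = 0.4130.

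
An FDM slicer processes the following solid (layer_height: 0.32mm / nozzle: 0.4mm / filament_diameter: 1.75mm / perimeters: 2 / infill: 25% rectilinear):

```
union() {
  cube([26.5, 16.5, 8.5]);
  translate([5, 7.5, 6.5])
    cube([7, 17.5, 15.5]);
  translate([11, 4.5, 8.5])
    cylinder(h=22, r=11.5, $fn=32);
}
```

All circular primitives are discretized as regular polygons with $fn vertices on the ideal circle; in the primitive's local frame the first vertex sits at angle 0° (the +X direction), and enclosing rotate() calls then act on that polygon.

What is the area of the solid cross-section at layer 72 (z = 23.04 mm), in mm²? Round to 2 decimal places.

412.81 mm²

At z = 23.04 mm: the cube does not reach this height (z outside [0, 8.5]); the cube at (5, 7.5) is absent (z outside [6.5, 22]); the r=11.5 cylinder at (11, 4.5) contributes a regular 32-gon of circumradius 11.5 (area = (32/2)·11.500²·sin(360°/32) = 412.81 mm²); Merging all regions: only the r=11.5 cylinder at (11, 4.5) is present, so the union is just that shape — area = 412.81 mm². Overall, the cross-section is a single solid region. Net area = 412.81 mm².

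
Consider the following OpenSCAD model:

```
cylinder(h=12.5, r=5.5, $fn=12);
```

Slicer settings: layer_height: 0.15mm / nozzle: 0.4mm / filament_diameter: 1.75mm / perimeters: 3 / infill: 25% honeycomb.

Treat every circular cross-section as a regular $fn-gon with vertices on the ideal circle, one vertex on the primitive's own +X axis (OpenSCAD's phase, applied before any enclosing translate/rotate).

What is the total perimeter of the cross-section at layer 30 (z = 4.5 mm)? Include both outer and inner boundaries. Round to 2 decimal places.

At z = 4.5 mm: the cylinder: section is a regular 12-gon, circumradius r=5.5 (perimeter = 2·12·5.500·sin(180°/12) = 34.16 mm). Overall, the cross-section is a single solid region. Total boundary length (outer) = 34.16 mm.

34.16 mm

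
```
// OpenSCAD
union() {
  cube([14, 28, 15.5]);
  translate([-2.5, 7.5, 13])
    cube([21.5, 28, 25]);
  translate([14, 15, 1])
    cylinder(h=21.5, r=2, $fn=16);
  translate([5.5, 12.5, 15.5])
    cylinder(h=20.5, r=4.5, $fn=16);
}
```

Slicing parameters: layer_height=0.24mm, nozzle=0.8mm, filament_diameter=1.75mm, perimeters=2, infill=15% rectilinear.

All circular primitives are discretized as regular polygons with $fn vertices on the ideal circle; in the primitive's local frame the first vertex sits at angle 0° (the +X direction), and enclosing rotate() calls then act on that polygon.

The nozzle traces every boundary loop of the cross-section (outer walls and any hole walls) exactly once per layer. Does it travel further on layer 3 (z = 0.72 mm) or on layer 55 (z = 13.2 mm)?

Layer 3 (z = 0.72): the cube (footprint 14×28) is included at this height (perimeter 84.00 mm); the cube at (-2.5, 7.5) is absent (z outside [13, 38]); the cylinder at (14, 15) is absent (z outside [1, 22.5]); the cylinder at (5.5, 12.5) does not reach this height (z outside [15.5, 36]); Combining (union): only the 14×28 cube is present, so the union is just that shape — boundary = 84.00 mm. So its perimeter = 84.00 mm. Layer 55 (z = 13.2): the cube is present — its section is the full 14×28 rectangle (perimeter 84.00 mm); the 21.5×28 cube at (-2.5, 7.5) contributes its full rectangle (perimeter 99.00 mm); the cylinder at (14, 15): section is a regular 16-gon, circumradius r=2 (perimeter = 2·16·2.000·sin(180°/16) = 12.49 mm); the cylinder at (5.5, 12.5) is absent (z outside [15.5, 36]); Combining (union): the regions partially overlap (shared area 299.25 mm²), so the edge portions inside another operand are dropped and the merged outline is re-measured after clipping — boundary = 114.00 mm. So its perimeter = 114.00 mm. Layer 55 is larger (114.00 vs 84.00 mm).

layer 55 (z = 13.2 mm)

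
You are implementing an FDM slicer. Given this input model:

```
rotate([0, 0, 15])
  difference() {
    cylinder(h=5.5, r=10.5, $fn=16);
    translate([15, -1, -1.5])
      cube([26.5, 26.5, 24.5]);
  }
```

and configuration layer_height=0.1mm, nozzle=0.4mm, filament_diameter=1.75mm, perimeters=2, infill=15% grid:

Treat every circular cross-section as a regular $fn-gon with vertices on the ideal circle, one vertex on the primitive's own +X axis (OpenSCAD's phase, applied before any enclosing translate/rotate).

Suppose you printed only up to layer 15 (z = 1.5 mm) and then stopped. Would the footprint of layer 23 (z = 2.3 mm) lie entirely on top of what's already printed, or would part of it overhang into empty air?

entirely on top

Compare the two slices. At z = 1.5: the cylinder: section is a regular 16-gon, circumradius r=10.5 (area = (16/2)·10.500²·sin(360°/16) = 337.53 mm²); the 26.5×26.5 cube at (15, -1) contributes its full rectangle (area 702.25 mm²); Subtracting the remaining from the first: starting from the r=10.5 cylinder (337.53 mm²), the 26.5×26.5 cube at (15, -1) misses the remaining region (no effect) — area = 337.53 mm²; (rotated 15° about Z; rotation is an isometry so areas/perimeters/island counts are preserved). At z = 2.3: the r=10.5 cylinder contributes a regular 16-gon of circumradius 10.5 (area = (16/2)·10.500²·sin(360°/16) = 337.53 mm²); the 26.5×26.5 cube at (15, -1) contributes its full rectangle (area 702.25 mm²); After the difference (first − rest): starting from the r=10.5 cylinder (337.53 mm²), the 26.5×26.5 cube at (15, -1) misses the remaining region (no effect) — area = 337.53 mm²; (whole slice rotated 15° about Z — lengths, areas and connectivity unchanged). Checking containment: the cross-section at z = 2.3 is a subset of the cross-section at z = 1.5.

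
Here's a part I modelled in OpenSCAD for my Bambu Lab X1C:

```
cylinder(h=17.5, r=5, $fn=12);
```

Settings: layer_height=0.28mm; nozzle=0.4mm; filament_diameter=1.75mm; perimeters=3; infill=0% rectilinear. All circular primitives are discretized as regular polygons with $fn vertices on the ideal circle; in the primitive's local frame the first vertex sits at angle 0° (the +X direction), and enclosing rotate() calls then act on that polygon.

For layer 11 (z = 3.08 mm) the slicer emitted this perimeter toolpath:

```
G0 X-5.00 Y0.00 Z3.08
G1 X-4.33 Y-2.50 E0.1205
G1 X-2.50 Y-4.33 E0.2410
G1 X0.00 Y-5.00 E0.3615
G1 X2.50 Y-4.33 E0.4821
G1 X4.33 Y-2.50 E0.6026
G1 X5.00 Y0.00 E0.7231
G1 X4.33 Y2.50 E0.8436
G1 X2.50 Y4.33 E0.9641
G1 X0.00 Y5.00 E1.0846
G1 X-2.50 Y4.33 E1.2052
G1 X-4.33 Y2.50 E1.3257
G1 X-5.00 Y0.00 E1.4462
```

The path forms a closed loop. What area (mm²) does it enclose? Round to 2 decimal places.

Apply the shoelace formula to the sequence of (X, Y) vertices; enclosed area = 75.00 mm².

75.00 mm²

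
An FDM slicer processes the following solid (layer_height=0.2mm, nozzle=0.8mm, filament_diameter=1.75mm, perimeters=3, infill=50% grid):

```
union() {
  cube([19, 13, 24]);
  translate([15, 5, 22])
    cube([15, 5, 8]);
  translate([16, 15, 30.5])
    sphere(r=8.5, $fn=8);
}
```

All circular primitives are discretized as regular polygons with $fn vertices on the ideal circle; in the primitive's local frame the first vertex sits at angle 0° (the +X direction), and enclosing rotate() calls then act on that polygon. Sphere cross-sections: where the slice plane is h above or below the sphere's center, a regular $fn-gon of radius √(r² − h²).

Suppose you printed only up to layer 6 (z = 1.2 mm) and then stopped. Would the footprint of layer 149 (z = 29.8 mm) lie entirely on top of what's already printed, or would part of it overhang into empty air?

Compare the two slices. At z = 1.2: the 19×13 cube contributes its full rectangle (area 247.00 mm²); the cube at (15, 5) is absent (z outside [22, 30]); the sphere at (16, 15) is not intersected at this z (|z−center|=29.300 > r=8.5); Taking the union: only the 19×13 cube is present, so the union is just that shape — area = 247.00 mm². At z = 29.8: the cube does not reach this height (z outside [0, 24]); the cube at (15, 5) is present — its section is the full 15×5 rectangle (area 75.00 mm²); the r=8.5 sphere at (16, 15) slices to a regular 8-gon of circumradius 8.471 (√(r²−h²) with h=0.7 from center) (area = (8/2)·8.471²·sin(360°/8) = 202.97 mm²); Combining (union): the regions partially overlap — summed areas 277.97 mm² minus the doubly-counted overlap 16.83 mm² gives 261.14 mm² — area = 261.14 mm². Checking containment: at z = 29.8 the cross-section extends beyond the z = 1.2 cross-section by about 200.78 mm².

part overhangs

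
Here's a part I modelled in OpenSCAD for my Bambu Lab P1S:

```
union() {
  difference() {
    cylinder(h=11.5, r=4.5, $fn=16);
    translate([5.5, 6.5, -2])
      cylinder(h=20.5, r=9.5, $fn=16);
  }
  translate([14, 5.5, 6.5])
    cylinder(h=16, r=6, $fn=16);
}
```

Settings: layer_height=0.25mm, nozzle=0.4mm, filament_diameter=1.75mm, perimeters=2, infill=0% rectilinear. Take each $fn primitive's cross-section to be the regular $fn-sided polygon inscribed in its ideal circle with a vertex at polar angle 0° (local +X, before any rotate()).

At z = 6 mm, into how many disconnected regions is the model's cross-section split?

At z = 6 mm: the cylinder: section is a regular 16-gon, circumradius r=4.5; the cylinder at (5.5, 6.5): section is a regular 16-gon, circumradius r=9.5; Taking the first minus the rest: starting from the r=4.5 cylinder, the r=9.5 cylinder at (5.5, 6.5) partially overlaps it — only the 35.46 mm² overlap (of its 276.30 mm²) is removed, clipping the outline — 1 connected region; the cylinder at (14, 5.5) is not intersected at this z (z outside [6.5, 22.5]); Combining (union): only the result so far is present, so the union is just that shape — 1 connected region. The result has 1 disconnected region.

1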